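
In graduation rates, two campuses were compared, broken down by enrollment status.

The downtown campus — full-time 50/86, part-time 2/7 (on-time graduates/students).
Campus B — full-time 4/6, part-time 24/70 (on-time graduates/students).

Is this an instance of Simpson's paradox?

Yes

Full-time: the downtown campus 50/86 = 58.1%, Campus B 4/6 = 66.7% → Campus B
Part-time: the downtown campus 2/7 = 28.6%, Campus B 24/70 = 34.3% → Campus B
Overall: the downtown campus 52/93 = 55.9%, Campus B 28/76 = 36.8% → the downtown campus
Campus B wins each enrollment group but the downtown campus wins overall — the comparison reverses. Campus B's students skew toward part-time, which has a lower base rate.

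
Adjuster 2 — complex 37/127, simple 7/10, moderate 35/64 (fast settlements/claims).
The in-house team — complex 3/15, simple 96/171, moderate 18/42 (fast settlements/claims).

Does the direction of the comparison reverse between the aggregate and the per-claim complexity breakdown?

Yes

Complex: Adjuster 2 37/127 = 29.1%, the in-house team 3/15 = 20.0% → Adjuster 2
Simple: Adjuster 2 7/10 = 70.0%, the in-house team 96/171 = 56.1% → Adjuster 2
Moderate: Adjuster 2 35/64 = 54.7%, the in-house team 18/42 = 42.9% → Adjuster 2
Overall: Adjuster 2 79/201 = 39.3%, the in-house team 117/228 = 51.3% → the in-house team
Adjuster 2 wins each claim group but the in-house team wins overall — the comparison reverses. Adjuster 2's claims skew toward complex, which has a lower base rate.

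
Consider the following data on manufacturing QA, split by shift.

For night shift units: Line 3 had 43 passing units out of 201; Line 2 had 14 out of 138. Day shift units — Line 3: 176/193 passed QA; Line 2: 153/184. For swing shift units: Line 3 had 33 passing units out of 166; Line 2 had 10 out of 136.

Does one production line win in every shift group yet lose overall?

Night shift: Line 3 43/201 = 21.4%, Line 2 14/138 = 10.1% → Line 3
Day shift: Line 3 176/193 = 91.2%, Line 2 153/184 = 83.2% → Line 3
Swing shift: Line 3 33/166 = 19.9%, Line 2 10/136 = 7.4% → Line 3
Overall: Line 3 252/560 = 45.0%, Line 2 177/458 = 38.6% → Line 3
Line 3 wins overall and in every shift group — no reversal.

No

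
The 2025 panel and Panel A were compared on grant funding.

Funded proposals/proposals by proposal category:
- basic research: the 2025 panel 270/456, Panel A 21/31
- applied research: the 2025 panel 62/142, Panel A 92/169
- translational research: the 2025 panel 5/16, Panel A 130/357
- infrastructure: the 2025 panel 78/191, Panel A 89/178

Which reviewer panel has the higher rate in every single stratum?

Panel A

Basic research: the 2025 panel 270/456 = 59.2%, Panel A 21/31 = 67.7% → Panel A
Applied research: the 2025 panel 62/142 = 43.7%, Panel A 92/169 = 54.4% → Panel A
Translational research: the 2025 panel 5/16 = 31.2%, Panel A 130/357 = 36.4% → Panel A
Infrastructure: the 2025 panel 78/191 = 40.8%, Panel A 89/178 = 50.0% → Panel A
Panel A has the higher rate in all 4 groups.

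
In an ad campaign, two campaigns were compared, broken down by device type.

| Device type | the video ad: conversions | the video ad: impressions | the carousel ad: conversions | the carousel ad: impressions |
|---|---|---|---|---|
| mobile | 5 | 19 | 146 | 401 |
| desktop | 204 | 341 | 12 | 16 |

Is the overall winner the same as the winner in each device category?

No

Mobile: the video ad 5/19 = 26.3%, the carousel ad 146/401 = 36.4% → the carousel ad
Desktop: the video ad 204/341 = 59.8%, the carousel ad 12/16 = 75.0% → the carousel ad
Overall: the video ad 209/360 = 58.1%, the carousel ad 158/417 = 37.9% → the video ad
The carousel ad wins each device group but the video ad wins overall — the comparison reverses. The carousel ad's impressions skew toward mobile, which has a lower base rate.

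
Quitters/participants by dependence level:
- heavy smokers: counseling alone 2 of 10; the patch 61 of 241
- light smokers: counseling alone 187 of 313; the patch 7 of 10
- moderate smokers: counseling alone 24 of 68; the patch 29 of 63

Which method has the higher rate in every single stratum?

the patch

Heavy smokers: counseling alone 2/10 = 20.0%, the patch 61/241 = 25.3% → the patch
Light smokers: counseling alone 187/313 = 59.7%, the patch 7/10 = 70.0% → the patch
Moderate smokers: counseling alone 24/68 = 35.3%, the patch 29/63 = 46.0% → the patch
The patch has the higher rate in all 3 groups.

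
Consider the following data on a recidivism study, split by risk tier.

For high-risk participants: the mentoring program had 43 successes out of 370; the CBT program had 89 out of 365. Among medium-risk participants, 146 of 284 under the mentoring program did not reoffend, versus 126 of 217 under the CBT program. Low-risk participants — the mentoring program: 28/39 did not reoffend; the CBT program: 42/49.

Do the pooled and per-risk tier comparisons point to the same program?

High-risk: the mentoring program 43/370 = 11.6%, the CBT program 89/365 = 24.4% → the CBT program
Medium-risk: the mentoring program 146/284 = 51.4%, the CBT program 126/217 = 58.1% → the CBT program
Low-risk: the mentoring program 28/39 = 71.8%, the CBT program 42/49 = 85.7% → the CBT program
Overall: the mentoring program 217/693 = 31.3%, the CBT program 257/631 = 40.7% → the CBT program
The CBT program wins overall and in every risk group — no reversal.

Yes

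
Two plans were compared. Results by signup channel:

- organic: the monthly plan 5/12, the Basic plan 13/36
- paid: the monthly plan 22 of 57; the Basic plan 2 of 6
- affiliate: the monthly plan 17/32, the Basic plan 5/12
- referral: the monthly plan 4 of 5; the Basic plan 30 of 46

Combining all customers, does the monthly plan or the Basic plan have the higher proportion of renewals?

Organic: the monthly plan 5/12 = 41.7%, the Basic plan 13/36 = 36.1% → the monthly plan
Paid: the monthly plan 22/57 = 38.6%, the Basic plan 2/6 = 33.3% → the monthly plan
Affiliate: the monthly plan 17/32 = 53.1%, the Basic plan 5/12 = 41.7% → the monthly plan
Referral: the monthly plan 4/5 = 80.0%, the Basic plan 30/46 = 65.2% → the monthly plan
Overall: the monthly plan 48/106 = 45.3%, the Basic plan 50/100 = 50.0% → the Basic plan
(The monthly plan wins every signup group but the Basic plan wins overall — the monthly plan's customers skew toward the low-rate paid group.)

the Basic plan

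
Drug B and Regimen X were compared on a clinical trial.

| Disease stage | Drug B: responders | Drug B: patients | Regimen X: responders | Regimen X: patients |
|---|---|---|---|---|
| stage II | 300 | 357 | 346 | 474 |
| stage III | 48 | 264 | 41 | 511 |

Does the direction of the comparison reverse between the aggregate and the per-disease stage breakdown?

No

Stage II: Drug B 300/357 = 84.0%, Regimen X 346/474 = 73.0% → Drug B
Stage III: Drug B 48/264 = 18.2%, Regimen X 41/511 = 8.0% → Drug B
Overall: Drug B 348/621 = 56.0%, Regimen X 387/985 = 39.3% → Drug B
Drug B wins overall and in every disease group — no reversal.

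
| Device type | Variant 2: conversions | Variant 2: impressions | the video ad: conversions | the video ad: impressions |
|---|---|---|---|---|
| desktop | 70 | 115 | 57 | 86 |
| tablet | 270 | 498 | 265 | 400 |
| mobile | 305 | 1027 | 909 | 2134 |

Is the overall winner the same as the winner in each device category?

Yes

Desktop: Variant 2 70/115 = 60.9%, the video ad 57/86 = 66.3% → the video ad
Tablet: Variant 2 270/498 = 54.2%, the video ad 265/400 = 66.2% → the video ad
Mobile: Variant 2 305/1027 = 29.7%, the video ad 909/2134 = 42.6% → the video ad
Overall: Variant 2 645/1640 = 39.3%, the video ad 1231/2620 = 47.0% → the video ad
The video ad wins overall and in every device group — no reversal.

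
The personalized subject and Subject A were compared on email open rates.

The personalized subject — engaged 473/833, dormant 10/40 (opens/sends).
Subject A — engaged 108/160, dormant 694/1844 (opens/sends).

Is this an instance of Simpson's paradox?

Yes

Engaged: the personalized subject 473/833 = 56.8%, Subject A 108/160 = 67.5% → Subject A
Dormant: the personalized subject 10/40 = 25.0%, Subject A 694/1844 = 37.6% → Subject A
Overall: the personalized subject 483/873 = 55.3%, Subject A 802/2004 = 40.0% → the personalized subject
Subject A wins each recipient group but the personalized subject wins overall — the comparison reverses. Subject A's sends skew toward dormant, which has a lower base rate.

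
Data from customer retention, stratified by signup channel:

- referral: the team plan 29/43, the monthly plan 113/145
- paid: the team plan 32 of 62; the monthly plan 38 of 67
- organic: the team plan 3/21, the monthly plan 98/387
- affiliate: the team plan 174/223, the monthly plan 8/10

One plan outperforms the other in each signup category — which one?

the monthly plan

Referral: the team plan 29/43 = 67.4%, the monthly plan 113/145 = 77.9% → the monthly plan
Paid: the team plan 32/62 = 51.6%, the monthly plan 38/67 = 56.7% → the monthly plan
Organic: the team plan 3/21 = 14.3%, the monthly plan 98/387 = 25.3% → the monthly plan
Affiliate: the team plan 174/223 = 78.0%, the monthly plan 8/10 = 80.0% → the monthly plan
The monthly plan has the higher rate in all 4 groups.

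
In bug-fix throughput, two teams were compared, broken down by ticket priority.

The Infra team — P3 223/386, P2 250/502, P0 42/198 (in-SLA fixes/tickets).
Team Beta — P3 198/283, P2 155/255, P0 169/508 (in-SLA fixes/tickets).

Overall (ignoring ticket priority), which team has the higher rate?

P3: the Infra team 223/386 = 57.8%, Team Beta 198/283 = 70.0% → Team Beta
P2: the Infra team 250/502 = 49.8%, Team Beta 155/255 = 60.8% → Team Beta
P0: the Infra team 42/198 = 21.2%, Team Beta 169/508 = 33.3% → Team Beta
Overall: the Infra team 515/1086 = 47.4%, Team Beta 522/1046 = 49.9% → Team Beta

Team Beta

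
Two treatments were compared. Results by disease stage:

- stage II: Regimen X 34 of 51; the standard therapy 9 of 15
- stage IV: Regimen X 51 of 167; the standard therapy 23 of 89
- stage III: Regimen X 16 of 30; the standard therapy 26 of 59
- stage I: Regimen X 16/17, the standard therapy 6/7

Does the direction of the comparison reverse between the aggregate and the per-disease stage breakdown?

No

Stage II: Regimen X 34/51 = 66.7%, the standard therapy 9/15 = 60.0% → Regimen X
Stage IV: Regimen X 51/167 = 30.5%, the standard therapy 23/89 = 25.8% → Regimen X
Stage III: Regimen X 16/30 = 53.3%, the standard therapy 26/59 = 44.1% → Regimen X
Stage I: Regimen X 16/17 = 94.1%, the standard therapy 6/7 = 85.7% → Regimen X
Overall: Regimen X 117/265 = 44.2%, the standard therapy 64/170 = 37.6% → Regimen X
Regimen X wins overall and in every disease group — no reversal.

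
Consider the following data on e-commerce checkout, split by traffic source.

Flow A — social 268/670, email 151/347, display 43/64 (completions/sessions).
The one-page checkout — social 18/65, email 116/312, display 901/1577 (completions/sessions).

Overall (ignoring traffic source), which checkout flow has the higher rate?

Social: Flow A 268/670 = 40.0%, the one-page checkout 18/65 = 27.7% → Flow A
Email: Flow A 151/347 = 43.5%, the one-page checkout 116/312 = 37.2% → Flow A
Display: Flow A 43/64 = 67.2%, the one-page checkout 901/1577 = 57.1% → Flow A
Overall: Flow A 462/1081 = 42.7%, the one-page checkout 1035/1954 = 53.0% → the one-page checkout
(Flow A wins every traffic group but the one-page checkout wins overall — Flow A's sessions skew toward the low-rate social group.)

the one-page checkout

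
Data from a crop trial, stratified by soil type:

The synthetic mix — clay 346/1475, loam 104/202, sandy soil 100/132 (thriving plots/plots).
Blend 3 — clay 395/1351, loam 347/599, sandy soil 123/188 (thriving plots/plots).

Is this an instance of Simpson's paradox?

No

Clay: the synthetic mix 346/1475 = 23.5%, Blend 3 395/1351 = 29.2% → Blend 3
Loam: the synthetic mix 104/202 = 51.5%, Blend 3 347/599 = 57.9% → Blend 3
Sandy soil: the synthetic mix 100/132 = 75.8%, Blend 3 123/188 = 65.4% → the synthetic mix
Overall: the synthetic mix 550/1809 = 30.4%, Blend 3 865/2138 = 40.5% → Blend 3
Neither sweeps: the synthetic mix wins 1 of 3 groups, Blend 3 wins 2. Blend 3 wins overall but not every group — no Simpson reversal.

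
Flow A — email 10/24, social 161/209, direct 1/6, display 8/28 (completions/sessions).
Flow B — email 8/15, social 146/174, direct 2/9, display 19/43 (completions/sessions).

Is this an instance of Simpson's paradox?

No

Email: Flow A 10/24 = 41.7%, Flow B 8/15 = 53.3% → Flow B
Social: Flow A 161/209 = 77.0%, Flow B 146/174 = 83.9% → Flow B
Direct: Flow A 1/6 = 16.7%, Flow B 2/9 = 22.2% → Flow B
Display: Flow A 8/28 = 28.6%, Flow B 19/43 = 44.2% → Flow B
Overall: Flow A 180/267 = 67.4%, Flow B 175/241 = 72.6% → Flow B
Flow B wins overall and in every traffic group — no reversal.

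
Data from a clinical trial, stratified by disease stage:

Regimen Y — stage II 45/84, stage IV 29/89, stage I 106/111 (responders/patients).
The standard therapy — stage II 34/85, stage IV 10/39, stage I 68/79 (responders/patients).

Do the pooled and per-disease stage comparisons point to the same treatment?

Yes

Stage II: Regimen Y 45/84 = 53.6%, the standard therapy 34/85 = 40.0% → Regimen Y
Stage IV: Regimen Y 29/89 = 32.6%, the standard therapy 10/39 = 25.6% → Regimen Y
Stage I: Regimen Y 106/111 = 95.5%, the standard therapy 68/79 = 86.1% → Regimen Y
Overall: Regimen Y 180/284 = 63.4%, the standard therapy 112/203 = 55.2% → Regimen Y
Regimen Y wins overall and in every disease group — no reversal.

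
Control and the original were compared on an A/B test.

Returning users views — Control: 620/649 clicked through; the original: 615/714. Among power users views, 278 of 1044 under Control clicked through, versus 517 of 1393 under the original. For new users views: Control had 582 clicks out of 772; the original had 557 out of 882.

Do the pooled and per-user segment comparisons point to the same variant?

No

Returning users: Control 620/649 = 95.5%, the original 615/714 = 86.1% → Control
Power users: Control 278/1044 = 26.6%, the original 517/1393 = 37.1% → the original
New users: Control 582/772 = 75.4%, the original 557/882 = 63.2% → Control
Overall: Control 1480/2465 = 60.0%, the original 1689/2989 = 56.5% → Control
Neither sweeps: Control wins 2 of 3 groups, the original wins 1. Control wins overall but not every group — no Simpson reversal.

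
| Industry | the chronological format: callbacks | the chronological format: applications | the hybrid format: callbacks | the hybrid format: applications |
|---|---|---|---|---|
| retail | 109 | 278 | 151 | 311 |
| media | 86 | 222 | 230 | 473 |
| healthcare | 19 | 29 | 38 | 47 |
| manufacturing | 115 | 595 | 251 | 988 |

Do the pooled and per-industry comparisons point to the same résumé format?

Yes

Retail: the chronological format 109/278 = 39.2%, the hybrid format 151/311 = 48.6% → the hybrid format
Media: the chronological format 86/222 = 38.7%, the hybrid format 230/473 = 48.6% → the hybrid format
Healthcare: the chronological format 19/29 = 65.5%, the hybrid format 38/47 = 80.9% → the hybrid format
Manufacturing: the chronological format 115/595 = 19.3%, the hybrid format 251/988 = 25.4% → the hybrid format
Overall: the chronological format 329/1124 = 29.3%, the hybrid format 670/1819 = 36.8% → the hybrid format
The hybrid format wins overall and in every industry group — no reversal.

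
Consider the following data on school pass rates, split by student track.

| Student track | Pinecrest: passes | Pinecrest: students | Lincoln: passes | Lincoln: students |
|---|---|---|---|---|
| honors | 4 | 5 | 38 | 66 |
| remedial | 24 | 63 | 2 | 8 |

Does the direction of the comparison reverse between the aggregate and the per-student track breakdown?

Honors: Pinecrest 4/5 = 80.0%, Lincoln 38/66 = 57.6% → Pinecrest
Remedial: Pinecrest 24/63 = 38.1%, Lincoln 2/8 = 25.0% → Pinecrest
Overall: Pinecrest 28/68 = 41.2%, Lincoln 40/74 = 54.1% → Lincoln
Pinecrest wins each student group but Lincoln wins overall — the comparison reverses. Pinecrest's students skew toward remedial, which has a lower base rate.

Yes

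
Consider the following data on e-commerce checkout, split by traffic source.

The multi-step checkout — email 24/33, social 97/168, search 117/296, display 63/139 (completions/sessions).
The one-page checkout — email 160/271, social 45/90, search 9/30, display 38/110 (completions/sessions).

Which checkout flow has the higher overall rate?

Email: the multi-step checkout 24/33 = 72.7%, the one-page checkout 160/271 = 59.0% → the multi-step checkout
Social: the multi-step checkout 97/168 = 57.7%, the one-page checkout 45/90 = 50.0% → the multi-step checkout
Search: the multi-step checkout 117/296 = 39.5%, the one-page checkout 9/30 = 30.0% → the multi-step checkout
Display: the multi-step checkout 63/139 = 45.3%, the one-page checkout 38/110 = 34.5% → the multi-step checkout
Overall: the multi-step checkout 301/636 = 47.3%, the one-page checkout 252/501 = 50.3% → the one-page checkout
(The multi-step checkout wins every traffic group but the one-page checkout wins overall — the multi-step checkout's sessions skew toward the low-rate search group.)

the one-page checkout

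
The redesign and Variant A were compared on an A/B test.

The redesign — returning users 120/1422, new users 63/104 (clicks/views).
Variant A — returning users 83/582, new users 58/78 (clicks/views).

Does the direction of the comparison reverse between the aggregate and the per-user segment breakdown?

Returning users: the redesign 120/1422 = 8.4%, Variant A 83/582 = 14.3% → Variant A
New users: the redesign 63/104 = 60.6%, Variant A 58/78 = 74.4% → Variant A
Overall: the redesign 183/1526 = 12.0%, Variant A 141/660 = 21.4% → Variant A
Variant A wins overall and in every user group — no reversal.

No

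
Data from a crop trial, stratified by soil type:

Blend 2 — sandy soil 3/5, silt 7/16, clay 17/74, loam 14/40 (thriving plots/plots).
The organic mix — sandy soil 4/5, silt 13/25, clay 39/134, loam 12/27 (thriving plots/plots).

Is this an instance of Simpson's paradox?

No

Sandy soil: Blend 2 3/5 = 60.0%, the organic mix 4/5 = 80.0% → the organic mix
Silt: Blend 2 7/16 = 43.8%, the organic mix 13/25 = 52.0% → the organic mix
Clay: Blend 2 17/74 = 23.0%, the organic mix 39/134 = 29.1% → the organic mix
Loam: Blend 2 14/40 = 35.0%, the organic mix 12/27 = 44.4% → the organic mix
Overall: Blend 2 41/135 = 30.4%, the organic mix 68/191 = 35.6% → the organic mix
The organic mix wins overall and in every soil group — no reversal.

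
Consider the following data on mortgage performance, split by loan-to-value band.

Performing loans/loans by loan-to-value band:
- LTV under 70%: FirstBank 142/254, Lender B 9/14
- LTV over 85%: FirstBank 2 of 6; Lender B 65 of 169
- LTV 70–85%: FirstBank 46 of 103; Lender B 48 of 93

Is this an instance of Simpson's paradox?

Yes

LTV under 70%: FirstBank 142/254 = 55.9%, Lender B 9/14 = 64.3% → Lender B
LTV over 85%: FirstBank 2/6 = 33.3%, Lender B 65/169 = 38.5% → Lender B
LTV 70–85%: FirstBank 46/103 = 44.7%, Lender B 48/93 = 51.6% → Lender B
Overall: FirstBank 190/363 = 52.3%, Lender B 122/276 = 44.2% → FirstBank
Lender B wins each loan-to-value group but FirstBank wins overall — the comparison reverses. Lender B's loans skew toward LTV over 85%, which has a lower base rate.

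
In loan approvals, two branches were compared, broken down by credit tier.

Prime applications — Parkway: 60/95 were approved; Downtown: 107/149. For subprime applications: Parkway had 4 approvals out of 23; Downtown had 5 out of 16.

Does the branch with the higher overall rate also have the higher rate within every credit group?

Prime: Parkway 60/95 = 63.2%, Downtown 107/149 = 71.8% → Downtown
Subprime: Parkway 4/23 = 17.4%, Downtown 5/16 = 31.2% → Downtown
Overall: Parkway 64/118 = 54.2%, Downtown 112/165 = 67.9% → Downtown
Downtown wins overall and in every credit group — no reversal.

Yes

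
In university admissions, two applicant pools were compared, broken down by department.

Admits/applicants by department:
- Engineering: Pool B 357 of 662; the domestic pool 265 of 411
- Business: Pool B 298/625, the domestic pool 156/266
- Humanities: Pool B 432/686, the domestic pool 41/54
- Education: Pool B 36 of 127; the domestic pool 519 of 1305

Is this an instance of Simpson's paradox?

Yes

Engineering: Pool B 357/662 = 53.9%, the domestic pool 265/411 = 64.5% → the domestic pool
Business: Pool B 298/625 = 47.7%, the domestic pool 156/266 = 58.6% → the domestic pool
Humanities: Pool B 432/686 = 63.0%, the domestic pool 41/54 = 75.9% → the domestic pool
Education: Pool B 36/127 = 28.3%, the domestic pool 519/1305 = 39.8% → the domestic pool
Overall: Pool B 1123/2100 = 53.5%, the domestic pool 981/2036 = 48.2% → Pool B
The domestic pool wins each department group but Pool B wins overall — the comparison reverses. The domestic pool's applicants skew toward Education, which has a lower base rate.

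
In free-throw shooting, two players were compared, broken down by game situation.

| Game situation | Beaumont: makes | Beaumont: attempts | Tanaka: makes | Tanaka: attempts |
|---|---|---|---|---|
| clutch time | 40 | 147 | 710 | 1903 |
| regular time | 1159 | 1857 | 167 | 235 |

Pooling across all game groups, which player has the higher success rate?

Beaumont

Clutch time: Beaumont 40/147 = 27.2%, Tanaka 710/1903 = 37.3% → Tanaka
Regular time: Beaumont 1159/1857 = 62.4%, Tanaka 167/235 = 71.1% → Tanaka
Overall: Beaumont 1199/2004 = 59.8%, Tanaka 877/2138 = 41.0% → Beaumont
(Tanaka wins every game group but Beaumont wins overall — Tanaka's attempts skew toward the low-rate clutch time group.)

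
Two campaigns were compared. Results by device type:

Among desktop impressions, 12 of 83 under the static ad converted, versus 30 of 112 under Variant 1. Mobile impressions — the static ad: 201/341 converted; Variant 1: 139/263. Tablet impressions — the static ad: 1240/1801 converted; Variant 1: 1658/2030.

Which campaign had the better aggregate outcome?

Desktop: the static ad 12/83 = 14.5%, Variant 1 30/112 = 26.8% → Variant 1
Mobile: the static ad 201/341 = 58.9%, Variant 1 139/263 = 52.9% → the static ad
Tablet: the static ad 1240/1801 = 68.9%, Variant 1 1658/2030 = 81.7% → Variant 1
Overall: the static ad 1453/2225 = 65.3%, Variant 1 1827/2405 = 76.0% → Variant 1
(Neither sweeps every device group, but Variant 1 has the higher pooled rate.)

Variant 1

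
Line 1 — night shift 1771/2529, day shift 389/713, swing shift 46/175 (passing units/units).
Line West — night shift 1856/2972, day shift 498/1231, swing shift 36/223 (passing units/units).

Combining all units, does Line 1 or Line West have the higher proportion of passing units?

Line 1

Night shift: Line 1 1771/2529 = 70.0%, Line West 1856/2972 = 62.4% → Line 1
Day shift: Line 1 389/713 = 54.6%, Line West 498/1231 = 40.5% → Line 1
Swing shift: Line 1 46/175 = 26.3%, Line West 36/223 = 16.1% → Line 1
Overall: Line 1 2206/3417 = 64.6%, Line West 2390/4426 = 54.0% → Line 1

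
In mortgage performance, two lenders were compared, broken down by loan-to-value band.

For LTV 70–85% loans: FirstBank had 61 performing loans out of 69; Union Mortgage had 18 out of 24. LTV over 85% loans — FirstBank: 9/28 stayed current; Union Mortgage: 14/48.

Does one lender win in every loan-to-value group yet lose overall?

LTV 70–85%: FirstBank 61/69 = 88.4%, Union Mortgage 18/24 = 75.0% → FirstBank
LTV over 85%: FirstBank 9/28 = 32.1%, Union Mortgage 14/48 = 29.2% → FirstBank
Overall: FirstBank 70/97 = 72.2%, Union Mortgage 32/72 = 44.4% → FirstBank
FirstBank wins overall and in every loan-to-value group — no reversal.

No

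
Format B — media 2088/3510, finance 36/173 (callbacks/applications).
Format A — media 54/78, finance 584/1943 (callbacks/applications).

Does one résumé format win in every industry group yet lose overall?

Yes

Media: Format B 2088/3510 = 59.5%, Format A 54/78 = 69.2% → Format A
Finance: Format B 36/173 = 20.8%, Format A 584/1943 = 30.1% → Format A
Overall: Format B 2124/3683 = 57.7%, Format A 638/2021 = 31.6% → Format B
Format A wins each industry group but Format B wins overall — the comparison reverses. Format A's applications skew toward finance, which has a lower base rate.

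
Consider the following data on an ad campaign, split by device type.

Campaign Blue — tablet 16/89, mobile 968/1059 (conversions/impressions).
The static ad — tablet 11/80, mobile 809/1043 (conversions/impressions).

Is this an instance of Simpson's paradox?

Tablet: Campaign Blue 16/89 = 18.0%, the static ad 11/80 = 13.8% → Campaign Blue
Mobile: Campaign Blue 968/1059 = 91.4%, the static ad 809/1043 = 77.6% → Campaign Blue
Overall: Campaign Blue 984/1148 = 85.7%, the static ad 820/1123 = 73.0% → Campaign Blue
Campaign Blue wins overall and in every device group — no reversal.

No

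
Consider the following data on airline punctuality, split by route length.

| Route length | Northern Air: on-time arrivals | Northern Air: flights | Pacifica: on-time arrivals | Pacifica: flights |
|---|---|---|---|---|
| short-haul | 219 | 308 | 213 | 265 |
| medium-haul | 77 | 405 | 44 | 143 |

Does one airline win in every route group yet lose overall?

No

Short-haul: Northern Air 219/308 = 71.1%, Pacifica 213/265 = 80.4% → Pacifica
Medium-haul: Northern Air 77/405 = 19.0%, Pacifica 44/143 = 30.8% → Pacifica
Overall: Northern Air 296/713 = 41.5%, Pacifica 257/408 = 63.0% → Pacifica
Pacifica wins overall and in every route group — no reversal.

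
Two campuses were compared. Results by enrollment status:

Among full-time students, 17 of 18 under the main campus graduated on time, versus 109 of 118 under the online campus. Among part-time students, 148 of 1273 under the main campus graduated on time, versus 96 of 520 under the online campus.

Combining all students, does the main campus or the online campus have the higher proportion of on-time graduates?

Full-time: the main campus 17/18 = 94.4%, the online campus 109/118 = 92.4% → the main campus
Part-time: the main campus 148/1273 = 11.6%, the online campus 96/520 = 18.5% → the online campus
Overall: the main campus 165/1291 = 12.8%, the online campus 205/638 = 32.1% → the online campus
(Neither sweeps every enrollment group, but the online campus has the higher pooled rate.)

the online campus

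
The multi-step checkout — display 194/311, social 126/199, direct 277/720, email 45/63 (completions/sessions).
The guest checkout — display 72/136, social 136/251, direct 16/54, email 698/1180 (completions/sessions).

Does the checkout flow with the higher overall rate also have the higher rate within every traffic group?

No

Display: the multi-step checkout 194/311 = 62.4%, the guest checkout 72/136 = 52.9% → the multi-step checkout
Social: the multi-step checkout 126/199 = 63.3%, the guest checkout 136/251 = 54.2% → the multi-step checkout
Direct: the multi-step checkout 277/720 = 38.5%, the guest checkout 16/54 = 29.6% → the multi-step checkout
Email: the multi-step checkout 45/63 = 71.4%, the guest checkout 698/1180 = 59.2% → the multi-step checkout
Overall: the multi-step checkout 642/1293 = 49.7%, the guest checkout 922/1621 = 56.9% → the guest checkout
The multi-step checkout wins each traffic group but the guest checkout wins overall — the comparison reverses. The multi-step checkout's sessions skew toward direct, which has a lower base rate.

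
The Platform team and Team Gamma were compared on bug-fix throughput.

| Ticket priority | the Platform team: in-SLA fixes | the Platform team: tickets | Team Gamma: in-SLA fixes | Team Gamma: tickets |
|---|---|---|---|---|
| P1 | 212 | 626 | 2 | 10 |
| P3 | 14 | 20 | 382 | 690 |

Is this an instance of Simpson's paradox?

Yes

P1: the Platform team 212/626 = 33.9%, Team Gamma 2/10 = 20.0% → the Platform team
P3: the Platform team 14/20 = 70.0%, Team Gamma 382/690 = 55.4% → the Platform team
Overall: the Platform team 226/646 = 35.0%, Team Gamma 384/700 = 54.9% → Team Gamma
The Platform team wins each ticket group but Team Gamma wins overall — the comparison reverses. The Platform team's tickets skew toward P1, which has a lower base rate.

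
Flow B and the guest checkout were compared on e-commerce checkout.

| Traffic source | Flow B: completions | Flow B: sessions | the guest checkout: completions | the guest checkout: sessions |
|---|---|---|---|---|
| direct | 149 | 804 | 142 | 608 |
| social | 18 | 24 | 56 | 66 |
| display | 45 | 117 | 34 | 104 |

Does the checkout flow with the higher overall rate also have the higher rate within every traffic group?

No

Direct: Flow B 149/804 = 18.5%, the guest checkout 142/608 = 23.4% → the guest checkout
Social: Flow B 18/24 = 75.0%, the guest checkout 56/66 = 84.8% → the guest checkout
Display: Flow B 45/117 = 38.5%, the guest checkout 34/104 = 32.7% → Flow B
Overall: Flow B 212/945 = 22.4%, the guest checkout 232/778 = 29.8% → the guest checkout
Neither sweeps: Flow B wins 1 of 3 groups, the guest checkout wins 2. The guest checkout wins overall but not every group — no Simpson reversal.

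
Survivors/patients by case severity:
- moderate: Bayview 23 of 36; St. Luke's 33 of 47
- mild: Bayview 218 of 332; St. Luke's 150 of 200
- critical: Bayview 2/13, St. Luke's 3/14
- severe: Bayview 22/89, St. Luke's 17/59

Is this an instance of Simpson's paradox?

Moderate: Bayview 23/36 = 63.9%, St. Luke's 33/47 = 70.2% → St. Luke's
Mild: Bayview 218/332 = 65.7%, St. Luke's 150/200 = 75.0% → St. Luke's
Critical: Bayview 2/13 = 15.4%, St. Luke's 3/14 = 21.4% → St. Luke's
Severe: Bayview 22/89 = 24.7%, St. Luke's 17/59 = 28.8% → St. Luke's
Overall: Bayview 265/470 = 56.4%, St. Luke's 203/320 = 63.4% → St. Luke's
St. Luke's wins overall and in every case group — no reversal.

No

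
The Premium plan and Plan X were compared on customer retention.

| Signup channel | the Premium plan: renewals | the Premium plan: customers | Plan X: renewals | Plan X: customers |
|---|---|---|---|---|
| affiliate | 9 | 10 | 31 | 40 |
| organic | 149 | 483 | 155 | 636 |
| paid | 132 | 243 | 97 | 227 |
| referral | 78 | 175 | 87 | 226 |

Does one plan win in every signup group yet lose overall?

No

Affiliate: the Premium plan 9/10 = 90.0%, Plan X 31/40 = 77.5% → the Premium plan
Organic: the Premium plan 149/483 = 30.8%, Plan X 155/636 = 24.4% → the Premium plan
Paid: the Premium plan 132/243 = 54.3%, Plan X 97/227 = 42.7% → the Premium plan
Referral: the Premium plan 78/175 = 44.6%, Plan X 87/226 = 38.5% → the Premium plan
Overall: the Premium plan 368/911 = 40.4%, Plan X 370/1129 = 32.8% → the Premium plan
The Premium plan wins overall and in every signup group — no reversal.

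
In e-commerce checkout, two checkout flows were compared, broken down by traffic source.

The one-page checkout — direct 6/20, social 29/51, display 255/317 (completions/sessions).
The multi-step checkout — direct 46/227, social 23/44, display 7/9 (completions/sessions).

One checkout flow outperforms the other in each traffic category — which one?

Direct: the one-page checkout 6/20 = 30.0%, the multi-step checkout 46/227 = 20.3% → the one-page checkout
Social: the one-page checkout 29/51 = 56.9%, the multi-step checkout 23/44 = 52.3% → the one-page checkout
Display: the one-page checkout 255/317 = 80.4%, the multi-step checkout 7/9 = 77.8% → the one-page checkout
The one-page checkout has the higher rate in all 3 groups.

the one-page checkout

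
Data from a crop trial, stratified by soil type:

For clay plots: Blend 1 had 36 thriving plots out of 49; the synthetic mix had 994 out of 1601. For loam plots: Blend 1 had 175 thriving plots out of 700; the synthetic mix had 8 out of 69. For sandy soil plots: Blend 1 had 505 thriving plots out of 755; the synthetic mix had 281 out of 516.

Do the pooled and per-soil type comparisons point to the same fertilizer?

Clay: Blend 1 36/49 = 73.5%, the synthetic mix 994/1601 = 62.1% → Blend 1
Loam: Blend 1 175/700 = 25.0%, the synthetic mix 8/69 = 11.6% → Blend 1
Sandy soil: Blend 1 505/755 = 66.9%, the synthetic mix 281/516 = 54.5% → Blend 1
Overall: Blend 1 716/1504 = 47.6%, the synthetic mix 1283/2186 = 58.7% → the synthetic mix
Blend 1 wins each soil group but the synthetic mix wins overall — the comparison reverses. Blend 1's plots skew toward loam, which has a lower base rate.

No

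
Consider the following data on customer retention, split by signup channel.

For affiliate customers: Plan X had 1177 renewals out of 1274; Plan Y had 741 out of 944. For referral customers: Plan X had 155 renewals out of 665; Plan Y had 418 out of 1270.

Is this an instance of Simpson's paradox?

Affiliate: Plan X 1177/1274 = 92.4%, Plan Y 741/944 = 78.5% → Plan X
Referral: Plan X 155/665 = 23.3%, Plan Y 418/1270 = 32.9% → Plan Y
Overall: Plan X 1332/1939 = 68.7%, Plan Y 1159/2214 = 52.3% → Plan X
Neither sweeps: Plan X wins 1 of 2 groups, Plan Y wins 1. Plan X wins overall but not every group — no Simpson reversal.

No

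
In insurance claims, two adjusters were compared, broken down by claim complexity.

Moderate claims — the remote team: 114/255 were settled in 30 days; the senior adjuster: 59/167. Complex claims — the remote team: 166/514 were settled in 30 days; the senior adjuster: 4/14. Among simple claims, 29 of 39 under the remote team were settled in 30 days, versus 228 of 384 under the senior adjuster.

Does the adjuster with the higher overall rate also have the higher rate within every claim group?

Moderate: the remote team 114/255 = 44.7%, the senior adjuster 59/167 = 35.3% → the remote team
Complex: the remote team 166/514 = 32.3%, the senior adjuster 4/14 = 28.6% → the remote team
Simple: the remote team 29/39 = 74.4%, the senior adjuster 228/384 = 59.4% → the remote team
Overall: the remote team 309/808 = 38.2%, the senior adjuster 291/565 = 51.5% → the senior adjuster
The remote team wins each claim group but the senior adjuster wins overall — the comparison reverses. The remote team's claims skew toward complex, which has a lower base rate.

No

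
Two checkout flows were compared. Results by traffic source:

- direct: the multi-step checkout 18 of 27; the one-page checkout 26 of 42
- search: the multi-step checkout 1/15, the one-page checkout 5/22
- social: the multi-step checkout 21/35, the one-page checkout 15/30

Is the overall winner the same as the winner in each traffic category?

Direct: the multi-step checkout 18/27 = 66.7%, the one-page checkout 26/42 = 61.9% → the multi-step checkout
Search: the multi-step checkout 1/15 = 6.7%, the one-page checkout 5/22 = 22.7% → the one-page checkout
Social: the multi-step checkout 21/35 = 60.0%, the one-page checkout 15/30 = 50.0% → the multi-step checkout
Overall: the multi-step checkout 40/77 = 51.9%, the one-page checkout 46/94 = 48.9% → the multi-step checkout
Neither sweeps: the multi-step checkout wins 2 of 3 groups, the one-page checkout wins 1. The multi-step checkout wins overall but not every group — no Simpson reversal.

No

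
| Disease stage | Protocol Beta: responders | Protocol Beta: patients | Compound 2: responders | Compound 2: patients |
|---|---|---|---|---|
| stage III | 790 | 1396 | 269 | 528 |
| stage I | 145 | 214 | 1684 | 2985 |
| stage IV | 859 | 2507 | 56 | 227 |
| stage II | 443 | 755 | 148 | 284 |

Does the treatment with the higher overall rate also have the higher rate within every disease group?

Stage III: Protocol Beta 790/1396 = 56.6%, Compound 2 269/528 = 50.9% → Protocol Beta
Stage I: Protocol Beta 145/214 = 67.8%, Compound 2 1684/2985 = 56.4% → Protocol Beta
Stage IV: Protocol Beta 859/2507 = 34.3%, Compound 2 56/227 = 24.7% → Protocol Beta
Stage II: Protocol Beta 443/755 = 58.7%, Compound 2 148/284 = 52.1% → Protocol Beta
Overall: Protocol Beta 2237/4872 = 45.9%, Compound 2 2157/4024 = 53.6% → Compound 2
Protocol Beta wins each disease group but Compound 2 wins overall — the comparison reverses. Protocol Beta's patients skew toward stage IV, which has a lower base rate.

No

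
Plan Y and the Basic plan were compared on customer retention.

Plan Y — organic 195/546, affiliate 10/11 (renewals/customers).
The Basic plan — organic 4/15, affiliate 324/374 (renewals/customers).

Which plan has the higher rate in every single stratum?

Organic: Plan Y 195/546 = 35.7%, the Basic plan 4/15 = 26.7% → Plan Y
Affiliate: Plan Y 10/11 = 90.9%, the Basic plan 324/374 = 86.6% → Plan Y
Plan Y has the higher rate in both groups.

Plan Y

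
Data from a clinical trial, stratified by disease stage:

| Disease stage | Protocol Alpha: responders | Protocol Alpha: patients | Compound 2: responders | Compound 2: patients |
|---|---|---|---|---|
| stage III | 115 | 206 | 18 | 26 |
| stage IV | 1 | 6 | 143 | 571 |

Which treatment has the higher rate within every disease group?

Compound 2

Stage III: Protocol Alpha 115/206 = 55.8%, Compound 2 18/26 = 69.2% → Compound 2
Stage IV: Protocol Alpha 1/6 = 16.7%, Compound 2 143/571 = 25.0% → Compound 2
Compound 2 has the higher rate in both groups.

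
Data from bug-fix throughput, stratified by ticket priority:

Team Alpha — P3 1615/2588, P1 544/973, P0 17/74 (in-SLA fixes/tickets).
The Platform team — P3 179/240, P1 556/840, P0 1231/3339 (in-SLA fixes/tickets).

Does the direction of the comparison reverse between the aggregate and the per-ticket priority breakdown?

P3: Team Alpha 1615/2588 = 62.4%, the Platform team 179/240 = 74.6% → the Platform team
P1: Team Alpha 544/973 = 55.9%, the Platform team 556/840 = 66.2% → the Platform team
P0: Team Alpha 17/74 = 23.0%, the Platform team 1231/3339 = 36.9% → the Platform team
Overall: Team Alpha 2176/3635 = 59.9%, the Platform team 1966/4419 = 44.5% → Team Alpha
The Platform team wins each ticket group but Team Alpha wins overall — the comparison reverses. The Platform team's tickets skew toward P0, which has a lower base rate.

Yes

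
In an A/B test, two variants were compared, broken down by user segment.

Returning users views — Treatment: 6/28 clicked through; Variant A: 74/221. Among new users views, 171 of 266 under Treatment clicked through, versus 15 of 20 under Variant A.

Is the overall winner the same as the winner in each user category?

Returning users: Treatment 6/28 = 21.4%, Variant A 74/221 = 33.5% → Variant A
New users: Treatment 171/266 = 64.3%, Variant A 15/20 = 75.0% → Variant A
Overall: Treatment 177/294 = 60.2%, Variant A 89/241 = 36.9% → Treatment
Variant A wins each user group but Treatment wins overall — the comparison reverses. Variant A's views skew toward returning users, which has a lower base rate.

No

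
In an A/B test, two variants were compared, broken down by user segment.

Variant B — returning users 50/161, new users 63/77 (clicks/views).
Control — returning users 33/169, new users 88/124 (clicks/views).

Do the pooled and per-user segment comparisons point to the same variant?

Returning users: Variant B 50/161 = 31.1%, Control 33/169 = 19.5% → Variant B
New users: Variant B 63/77 = 81.8%, Control 88/124 = 71.0% → Variant B
Overall: Variant B 113/238 = 47.5%, Control 121/293 = 41.3% → Variant B
Variant B wins overall and in every user group — no reversal.

Yes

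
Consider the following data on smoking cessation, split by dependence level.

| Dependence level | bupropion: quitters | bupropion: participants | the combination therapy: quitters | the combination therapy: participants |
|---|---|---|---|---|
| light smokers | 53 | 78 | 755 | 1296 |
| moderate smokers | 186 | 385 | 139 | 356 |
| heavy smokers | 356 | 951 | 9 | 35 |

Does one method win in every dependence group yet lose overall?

Yes

Light smokers: bupropion 53/78 = 67.9%, the combination therapy 755/1296 = 58.3% → bupropion
Moderate smokers: bupropion 186/385 = 48.3%, the combination therapy 139/356 = 39.0% → bupropion
Heavy smokers: bupropion 356/951 = 37.4%, the combination therapy 9/35 = 25.7% → bupropion
Overall: bupropion 595/1414 = 42.1%, the combination therapy 903/1687 = 53.5% → the combination therapy
Bupropion wins each dependence group but the combination therapy wins overall — the comparison reverses. Bupropion's participants skew toward heavy smokers, which has a lower base rate.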